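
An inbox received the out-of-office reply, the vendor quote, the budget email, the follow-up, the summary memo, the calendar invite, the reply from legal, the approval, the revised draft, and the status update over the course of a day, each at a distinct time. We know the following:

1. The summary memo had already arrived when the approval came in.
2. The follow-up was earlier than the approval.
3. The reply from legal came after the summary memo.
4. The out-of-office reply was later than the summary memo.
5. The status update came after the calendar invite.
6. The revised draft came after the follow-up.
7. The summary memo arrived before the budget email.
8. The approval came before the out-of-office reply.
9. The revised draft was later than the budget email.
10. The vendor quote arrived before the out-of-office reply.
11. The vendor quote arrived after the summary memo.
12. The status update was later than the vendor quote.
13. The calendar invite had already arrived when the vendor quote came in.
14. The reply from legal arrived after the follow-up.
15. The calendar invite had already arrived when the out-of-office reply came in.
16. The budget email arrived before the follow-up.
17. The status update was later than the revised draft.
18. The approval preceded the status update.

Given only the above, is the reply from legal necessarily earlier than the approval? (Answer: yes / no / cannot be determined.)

No chain of stated constraints runs from the reply from legal to the approval, and none runs from the approval to the reply from legal either.
So the relative order of the reply from legal and the approval is not fixed by the given facts.

cannot be determined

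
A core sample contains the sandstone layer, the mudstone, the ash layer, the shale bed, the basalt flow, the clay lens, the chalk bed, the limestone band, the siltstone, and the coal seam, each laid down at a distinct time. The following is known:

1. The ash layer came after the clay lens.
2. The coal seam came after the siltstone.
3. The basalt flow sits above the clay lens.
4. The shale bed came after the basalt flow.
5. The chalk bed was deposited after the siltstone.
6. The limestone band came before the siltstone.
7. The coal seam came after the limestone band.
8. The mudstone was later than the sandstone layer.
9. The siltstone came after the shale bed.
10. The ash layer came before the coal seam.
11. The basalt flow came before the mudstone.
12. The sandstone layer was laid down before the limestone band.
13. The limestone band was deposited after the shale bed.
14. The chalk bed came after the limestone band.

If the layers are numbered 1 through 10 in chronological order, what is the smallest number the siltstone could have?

6

The basalt flow, the clay lens, the limestone band, the sandstone layer, and the shale bed must all come before the siltstone — 5 forced predecessors.
Nothing else is forced ahead of the siltstone, so its earliest slot is position 5 + 1 = 6.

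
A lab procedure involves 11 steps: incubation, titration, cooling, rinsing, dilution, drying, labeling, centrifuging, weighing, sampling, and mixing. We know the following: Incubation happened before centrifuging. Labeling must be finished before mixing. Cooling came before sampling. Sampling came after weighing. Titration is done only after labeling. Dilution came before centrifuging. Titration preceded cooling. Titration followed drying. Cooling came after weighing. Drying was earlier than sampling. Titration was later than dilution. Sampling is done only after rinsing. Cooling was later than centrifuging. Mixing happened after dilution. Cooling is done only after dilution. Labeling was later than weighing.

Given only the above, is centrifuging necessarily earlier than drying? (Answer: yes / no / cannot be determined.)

cannot be determined

No chain of stated constraints runs from centrifuging to drying, and none runs from drying to centrifuging either.
So the relative order of centrifuging and drying is not fixed by the given facts.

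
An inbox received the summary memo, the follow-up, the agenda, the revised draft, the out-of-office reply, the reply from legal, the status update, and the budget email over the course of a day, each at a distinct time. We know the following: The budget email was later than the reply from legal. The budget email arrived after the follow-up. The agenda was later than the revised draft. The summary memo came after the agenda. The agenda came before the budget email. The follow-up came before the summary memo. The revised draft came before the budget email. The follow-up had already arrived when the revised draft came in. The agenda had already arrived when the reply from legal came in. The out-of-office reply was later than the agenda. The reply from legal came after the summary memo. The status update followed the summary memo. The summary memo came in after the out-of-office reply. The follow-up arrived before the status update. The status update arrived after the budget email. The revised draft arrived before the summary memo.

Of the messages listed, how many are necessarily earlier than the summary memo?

4

Directly stated before the summary memo: the agenda, the follow-up, the out-of-office reply, and the revised draft.
That's the agenda, the follow-up, the out-of-office reply, and the revised draft — 4 in all.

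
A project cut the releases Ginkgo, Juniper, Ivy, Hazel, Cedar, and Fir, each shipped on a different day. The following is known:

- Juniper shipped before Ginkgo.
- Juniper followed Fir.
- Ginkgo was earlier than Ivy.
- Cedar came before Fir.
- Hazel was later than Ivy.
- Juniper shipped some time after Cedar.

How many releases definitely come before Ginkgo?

3

Directly stated before Ginkgo: Juniper.
Cedar reaches Ginkgo via Cedar → Juniper → Ginkgo.
Fir reaches Ginkgo via Fir → Juniper → Ginkgo.
No chain forces Hazel (or any of the others) ahead of Ginkgo.
That's Cedar, Fir, and Juniper — 3 in all.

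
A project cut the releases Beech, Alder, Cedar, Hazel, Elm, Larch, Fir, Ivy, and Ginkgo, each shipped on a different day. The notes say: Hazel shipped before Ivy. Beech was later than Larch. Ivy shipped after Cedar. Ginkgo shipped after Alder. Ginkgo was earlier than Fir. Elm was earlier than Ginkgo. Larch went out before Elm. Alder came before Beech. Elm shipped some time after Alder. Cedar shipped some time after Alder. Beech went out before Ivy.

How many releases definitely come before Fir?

4

Directly stated before Fir: Ginkgo.
Alder reaches Fir via Alder → Ginkgo → Fir.
Elm reaches Fir via Elm → Ginkgo → Fir.
Larch reaches Fir via Larch → Elm → Ginkgo → Fir.
No chain forces Cedar (or any of the others) ahead of Fir.
That's Alder, Elm, Ginkgo, and Larch — 4 in all.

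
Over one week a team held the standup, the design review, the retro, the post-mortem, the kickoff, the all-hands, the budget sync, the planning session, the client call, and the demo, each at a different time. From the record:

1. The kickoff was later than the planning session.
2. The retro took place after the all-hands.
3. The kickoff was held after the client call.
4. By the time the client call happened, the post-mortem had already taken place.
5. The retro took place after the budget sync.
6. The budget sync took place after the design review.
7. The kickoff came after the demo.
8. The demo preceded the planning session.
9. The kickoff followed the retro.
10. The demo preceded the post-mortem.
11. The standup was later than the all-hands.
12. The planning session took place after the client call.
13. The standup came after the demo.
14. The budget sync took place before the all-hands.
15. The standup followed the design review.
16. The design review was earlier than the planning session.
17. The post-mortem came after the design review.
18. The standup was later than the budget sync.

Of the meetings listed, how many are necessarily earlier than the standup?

Directly stated before the standup: the all-hands, the budget sync, the demo, and the design review.
No chain forces the retro (or any of the others) ahead of the standup.
That's the all-hands, the budget sync, the demo, and the design review — 4 in all.

4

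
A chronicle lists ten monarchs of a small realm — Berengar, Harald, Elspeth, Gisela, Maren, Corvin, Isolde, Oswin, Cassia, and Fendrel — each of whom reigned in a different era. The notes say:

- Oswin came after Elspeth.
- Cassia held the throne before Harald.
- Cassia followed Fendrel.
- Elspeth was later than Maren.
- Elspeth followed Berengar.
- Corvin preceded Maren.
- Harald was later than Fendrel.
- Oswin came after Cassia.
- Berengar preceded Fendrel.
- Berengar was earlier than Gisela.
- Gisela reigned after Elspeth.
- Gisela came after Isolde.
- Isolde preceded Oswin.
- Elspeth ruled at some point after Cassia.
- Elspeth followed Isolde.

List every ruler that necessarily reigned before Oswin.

Berengar, Cassia, Corvin, Elspeth, Fendrel, Isolde, Maren

Directly stated before Oswin: Cassia, Elspeth, and Isolde.
Berengar reaches Oswin via Berengar → Elspeth → Oswin.
Corvin reaches Oswin via Corvin → Maren → Elspeth → Oswin.
Fendrel reaches Oswin via Fendrel → Cassia → Oswin.
Likewise Maren reaches Oswin by chaining the stated constraints.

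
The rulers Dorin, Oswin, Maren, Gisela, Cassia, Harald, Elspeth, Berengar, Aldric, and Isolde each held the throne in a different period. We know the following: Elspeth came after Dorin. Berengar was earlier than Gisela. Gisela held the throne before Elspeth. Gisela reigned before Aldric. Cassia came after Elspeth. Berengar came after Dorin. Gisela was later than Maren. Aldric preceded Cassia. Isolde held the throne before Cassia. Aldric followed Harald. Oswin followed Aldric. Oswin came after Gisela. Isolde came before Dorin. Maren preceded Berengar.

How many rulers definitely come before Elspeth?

5

Directly stated before Elspeth: Dorin and Gisela.
Berengar reaches Elspeth via Berengar → Gisela → Elspeth.
Isolde reaches Elspeth via Isolde → Dorin → Elspeth.
Maren reaches Elspeth via Maren → Gisela → Elspeth.
No chain forces Aldric (or any of the others) ahead of Elspeth.
That's Berengar, Dorin, Gisela, Isolde, and Maren — 5 in all.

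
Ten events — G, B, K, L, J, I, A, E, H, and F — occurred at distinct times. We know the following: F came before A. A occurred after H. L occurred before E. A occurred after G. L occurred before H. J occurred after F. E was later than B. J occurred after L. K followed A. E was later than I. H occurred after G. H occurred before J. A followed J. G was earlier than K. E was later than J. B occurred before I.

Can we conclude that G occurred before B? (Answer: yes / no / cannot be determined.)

No chain of stated constraints runs from G to B, and none runs from B to G either.
So the relative order of G and B is not fixed by the given facts.

cannot be determined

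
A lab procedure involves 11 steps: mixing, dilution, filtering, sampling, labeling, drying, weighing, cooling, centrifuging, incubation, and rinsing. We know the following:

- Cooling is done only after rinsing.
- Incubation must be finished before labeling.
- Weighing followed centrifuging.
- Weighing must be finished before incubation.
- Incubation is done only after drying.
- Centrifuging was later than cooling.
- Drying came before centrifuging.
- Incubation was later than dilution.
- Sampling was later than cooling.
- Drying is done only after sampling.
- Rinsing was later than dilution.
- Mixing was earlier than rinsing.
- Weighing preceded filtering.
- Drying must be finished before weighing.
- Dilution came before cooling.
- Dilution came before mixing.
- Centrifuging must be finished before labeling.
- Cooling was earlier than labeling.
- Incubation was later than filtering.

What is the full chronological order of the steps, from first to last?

The constraints fix every adjacent pair, so only one ordering works:
dilution → mixing → rinsing → cooling → sampling → drying → centrifuging → weighing → filtering → incubation → labeling.

dilution, mixing, rinsing, cooling, sampling, drying, centrifuging, weighing, filtering, incubation, labeling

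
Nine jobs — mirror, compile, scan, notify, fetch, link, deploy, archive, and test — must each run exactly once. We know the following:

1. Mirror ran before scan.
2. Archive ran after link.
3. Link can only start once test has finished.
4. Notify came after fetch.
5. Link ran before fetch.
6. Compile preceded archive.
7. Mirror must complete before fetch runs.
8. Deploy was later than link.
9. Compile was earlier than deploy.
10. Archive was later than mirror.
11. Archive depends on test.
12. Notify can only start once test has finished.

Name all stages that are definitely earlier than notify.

Directly stated before notify: fetch and test.
Link reaches notify via link → fetch → notify.
Mirror reaches notify via mirror → fetch → notify.

fetch, link, mirror, test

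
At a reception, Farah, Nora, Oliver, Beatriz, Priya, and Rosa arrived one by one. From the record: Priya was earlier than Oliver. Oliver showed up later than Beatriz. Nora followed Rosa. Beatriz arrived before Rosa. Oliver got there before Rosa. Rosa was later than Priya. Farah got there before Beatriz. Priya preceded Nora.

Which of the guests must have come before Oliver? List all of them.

Beatriz, Farah, Priya

Directly stated before Oliver: Beatriz and Priya.
Farah reaches Oliver via Farah → Beatriz → Oliver.
No chain forces Rosa (or any of the others) ahead of Oliver.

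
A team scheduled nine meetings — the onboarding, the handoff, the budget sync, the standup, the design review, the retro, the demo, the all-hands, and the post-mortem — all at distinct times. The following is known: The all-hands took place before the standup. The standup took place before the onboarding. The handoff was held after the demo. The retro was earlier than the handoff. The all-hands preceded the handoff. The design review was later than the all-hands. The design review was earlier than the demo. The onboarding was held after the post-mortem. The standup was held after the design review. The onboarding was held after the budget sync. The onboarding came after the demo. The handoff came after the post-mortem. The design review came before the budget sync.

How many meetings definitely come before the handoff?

Directly stated before the handoff: the all-hands, the demo, the post-mortem, and the retro.
The design review reaches the handoff via the design review → the demo → the handoff.
No chain forces the budget sync (or any of the others) ahead of the handoff.
That's the all-hands, the demo, the design review, the post-mortem, and the retro — 5 in all.

5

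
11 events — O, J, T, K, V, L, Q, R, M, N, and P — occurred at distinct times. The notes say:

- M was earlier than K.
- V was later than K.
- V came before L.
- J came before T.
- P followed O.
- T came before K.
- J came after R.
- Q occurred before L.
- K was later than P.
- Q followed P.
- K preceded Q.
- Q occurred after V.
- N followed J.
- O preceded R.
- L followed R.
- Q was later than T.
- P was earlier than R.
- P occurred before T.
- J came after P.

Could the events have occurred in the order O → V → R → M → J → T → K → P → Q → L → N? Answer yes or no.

no

The constraints require P before K, but in the proposed sequence K appears ahead of P. That one violation is enough.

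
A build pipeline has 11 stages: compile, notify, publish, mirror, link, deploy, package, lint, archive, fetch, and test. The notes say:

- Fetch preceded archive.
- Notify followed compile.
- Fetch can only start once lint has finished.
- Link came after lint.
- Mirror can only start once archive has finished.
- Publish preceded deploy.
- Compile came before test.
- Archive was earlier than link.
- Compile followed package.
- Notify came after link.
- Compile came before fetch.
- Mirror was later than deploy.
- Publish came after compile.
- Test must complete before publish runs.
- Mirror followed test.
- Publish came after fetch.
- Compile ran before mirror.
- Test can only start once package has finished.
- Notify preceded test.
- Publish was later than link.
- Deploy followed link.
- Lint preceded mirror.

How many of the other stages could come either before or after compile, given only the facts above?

1

Forced before compile: package; forced after compile: archive, deploy, fetch, link, mirror, notify, publish, and test.
That leaves lint with no forced order relative to compile — 1.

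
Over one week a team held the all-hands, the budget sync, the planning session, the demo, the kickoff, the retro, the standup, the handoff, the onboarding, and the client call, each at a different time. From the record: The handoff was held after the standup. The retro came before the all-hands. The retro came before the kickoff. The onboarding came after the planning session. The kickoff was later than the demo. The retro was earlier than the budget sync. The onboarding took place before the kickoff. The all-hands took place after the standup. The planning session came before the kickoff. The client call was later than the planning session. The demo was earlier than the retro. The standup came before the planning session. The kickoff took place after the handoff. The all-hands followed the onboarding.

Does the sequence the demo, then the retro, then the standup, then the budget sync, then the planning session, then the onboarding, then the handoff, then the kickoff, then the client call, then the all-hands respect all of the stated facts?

yes

Check each stated constraint against the proposed order — e.g. the demo is ahead of the kickoff; the retro is ahead of the all-hands. Every pair is in the required order; nothing is violated.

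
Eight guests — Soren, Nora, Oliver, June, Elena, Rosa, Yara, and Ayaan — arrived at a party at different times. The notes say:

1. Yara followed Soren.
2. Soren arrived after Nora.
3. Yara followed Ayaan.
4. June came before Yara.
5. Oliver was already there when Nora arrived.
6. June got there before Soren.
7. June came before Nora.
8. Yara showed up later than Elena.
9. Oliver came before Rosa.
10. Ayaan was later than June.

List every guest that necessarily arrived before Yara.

Ayaan, Elena, June, Nora, Oliver, Soren

Directly stated before Yara: Ayaan, Elena, June, and Soren.
Nora reaches Yara via Nora → Soren → Yara.
Oliver reaches Yara via Oliver → Nora → Soren → Yara.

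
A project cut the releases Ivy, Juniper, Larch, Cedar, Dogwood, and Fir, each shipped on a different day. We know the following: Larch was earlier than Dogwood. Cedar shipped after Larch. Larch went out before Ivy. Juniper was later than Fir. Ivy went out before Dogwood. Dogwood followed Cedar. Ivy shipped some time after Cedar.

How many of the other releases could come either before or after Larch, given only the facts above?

2

Forced after Larch: Cedar, Dogwood, and Ivy.
That leaves Fir and Juniper with no forced order relative to Larch — 2.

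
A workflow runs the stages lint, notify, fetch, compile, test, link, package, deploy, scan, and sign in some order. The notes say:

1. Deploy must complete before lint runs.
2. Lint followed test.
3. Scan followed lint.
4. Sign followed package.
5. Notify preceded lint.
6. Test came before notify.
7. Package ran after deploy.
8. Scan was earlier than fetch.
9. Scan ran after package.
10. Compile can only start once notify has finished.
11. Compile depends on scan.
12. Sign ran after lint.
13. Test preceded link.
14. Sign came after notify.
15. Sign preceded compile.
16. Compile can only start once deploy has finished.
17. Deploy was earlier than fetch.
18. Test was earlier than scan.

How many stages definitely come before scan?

5

Directly stated before scan: lint, package, and test.
Deploy reaches scan via deploy → lint → scan.
Notify reaches scan via notify → lint → scan.
That's deploy, lint, notify, package, and test — 5 in all.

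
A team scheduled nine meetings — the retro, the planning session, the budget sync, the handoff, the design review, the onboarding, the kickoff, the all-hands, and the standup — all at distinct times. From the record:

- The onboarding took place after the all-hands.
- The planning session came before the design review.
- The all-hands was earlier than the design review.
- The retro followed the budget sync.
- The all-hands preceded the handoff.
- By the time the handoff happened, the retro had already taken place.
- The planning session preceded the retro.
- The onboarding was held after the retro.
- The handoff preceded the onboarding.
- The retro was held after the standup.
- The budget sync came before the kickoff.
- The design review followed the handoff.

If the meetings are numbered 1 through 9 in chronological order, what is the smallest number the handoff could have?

The all-hands, the budget sync, the planning session, the retro, and the standup must all come before the handoff — 5 forced predecessors.
Nothing else is forced ahead of the handoff, so its earliest slot is position 5 + 1 = 6.

6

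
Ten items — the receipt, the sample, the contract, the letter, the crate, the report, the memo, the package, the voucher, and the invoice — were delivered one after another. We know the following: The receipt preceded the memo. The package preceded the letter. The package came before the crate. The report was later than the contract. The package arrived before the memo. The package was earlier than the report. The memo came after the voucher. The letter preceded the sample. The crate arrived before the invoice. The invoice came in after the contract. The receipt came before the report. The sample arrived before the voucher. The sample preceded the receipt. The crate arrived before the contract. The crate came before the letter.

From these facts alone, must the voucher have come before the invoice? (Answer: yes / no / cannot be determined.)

No chain of stated constraints runs from the voucher to the invoice, and none runs from the invoice to the voucher either.
So the relative order of the voucher and the invoice is not fixed by the given facts.

cannot be determined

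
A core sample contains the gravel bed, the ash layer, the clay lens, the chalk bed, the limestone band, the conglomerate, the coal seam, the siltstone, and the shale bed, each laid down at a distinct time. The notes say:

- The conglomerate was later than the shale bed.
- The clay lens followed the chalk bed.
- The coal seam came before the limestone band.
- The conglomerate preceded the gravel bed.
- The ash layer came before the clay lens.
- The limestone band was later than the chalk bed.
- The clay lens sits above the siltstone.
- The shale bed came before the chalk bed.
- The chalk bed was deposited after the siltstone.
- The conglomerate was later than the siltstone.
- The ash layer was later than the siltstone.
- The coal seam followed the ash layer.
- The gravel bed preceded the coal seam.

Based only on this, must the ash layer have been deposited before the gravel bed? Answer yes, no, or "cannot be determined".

No chain of stated constraints runs from the ash layer to the gravel bed, and none runs from the gravel bed to the ash layer either.
So the relative order of the ash layer and the gravel bed is not fixed by the given facts.

cannot be determined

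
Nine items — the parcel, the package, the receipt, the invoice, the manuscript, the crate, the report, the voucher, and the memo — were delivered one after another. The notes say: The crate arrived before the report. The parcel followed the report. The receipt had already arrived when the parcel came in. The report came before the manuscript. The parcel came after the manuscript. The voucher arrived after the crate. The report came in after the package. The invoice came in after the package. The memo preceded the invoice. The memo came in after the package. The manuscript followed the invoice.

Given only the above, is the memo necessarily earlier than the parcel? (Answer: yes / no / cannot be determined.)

Chain the constraints: the memo → the invoice → the manuscript → the parcel. Each link is directly stated, so the memo comes before the parcel.

yes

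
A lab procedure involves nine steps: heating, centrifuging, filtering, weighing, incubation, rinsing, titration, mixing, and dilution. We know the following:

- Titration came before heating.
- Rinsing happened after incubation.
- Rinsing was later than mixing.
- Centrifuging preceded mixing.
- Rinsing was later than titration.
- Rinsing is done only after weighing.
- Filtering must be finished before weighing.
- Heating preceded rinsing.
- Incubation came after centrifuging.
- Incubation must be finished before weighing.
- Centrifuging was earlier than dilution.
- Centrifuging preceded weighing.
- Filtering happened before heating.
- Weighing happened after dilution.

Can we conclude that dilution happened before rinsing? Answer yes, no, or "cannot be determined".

yes

Chain the constraints: dilution → weighing → rinsing. Each link is directly stated, so dilution comes before rinsing.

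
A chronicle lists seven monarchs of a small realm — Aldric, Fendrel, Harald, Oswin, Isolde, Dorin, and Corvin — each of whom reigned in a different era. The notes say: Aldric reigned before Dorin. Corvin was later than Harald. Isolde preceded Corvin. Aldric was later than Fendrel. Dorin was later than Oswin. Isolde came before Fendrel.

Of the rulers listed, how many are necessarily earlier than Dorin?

Directly stated before Dorin: Aldric and Oswin.
Fendrel reaches Dorin via Fendrel → Aldric → Dorin.
Isolde reaches Dorin via Isolde → Fendrel → Aldric → Dorin.
No chain forces Corvin (or any of the others) ahead of Dorin.
That's Aldric, Fendrel, Isolde, and Oswin — 4 in all.

4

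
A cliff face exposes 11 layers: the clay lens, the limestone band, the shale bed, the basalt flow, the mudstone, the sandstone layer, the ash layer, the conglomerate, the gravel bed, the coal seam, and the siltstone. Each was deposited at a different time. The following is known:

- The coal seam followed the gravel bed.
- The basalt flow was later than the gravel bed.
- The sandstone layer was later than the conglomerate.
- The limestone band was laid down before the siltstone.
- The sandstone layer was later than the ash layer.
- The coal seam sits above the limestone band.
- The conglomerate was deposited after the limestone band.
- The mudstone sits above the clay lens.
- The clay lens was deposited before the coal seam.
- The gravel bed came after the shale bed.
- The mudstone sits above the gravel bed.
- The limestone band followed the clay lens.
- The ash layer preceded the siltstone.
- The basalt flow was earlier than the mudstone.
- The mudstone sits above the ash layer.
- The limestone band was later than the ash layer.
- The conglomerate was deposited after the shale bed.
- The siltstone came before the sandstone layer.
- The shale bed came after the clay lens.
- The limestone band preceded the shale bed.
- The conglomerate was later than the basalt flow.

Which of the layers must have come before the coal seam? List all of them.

Directly stated before the coal seam: the clay lens, the gravel bed, and the limestone band.
The ash layer reaches the coal seam via the ash layer → the limestone band → the coal seam.
The shale bed reaches the coal seam via the shale bed → the gravel bed → the coal seam.
No chain forces the sandstone layer (or any of the others) ahead of the coal seam.

the ash layer, the clay lens, the gravel bed, the limestone band, the shale bed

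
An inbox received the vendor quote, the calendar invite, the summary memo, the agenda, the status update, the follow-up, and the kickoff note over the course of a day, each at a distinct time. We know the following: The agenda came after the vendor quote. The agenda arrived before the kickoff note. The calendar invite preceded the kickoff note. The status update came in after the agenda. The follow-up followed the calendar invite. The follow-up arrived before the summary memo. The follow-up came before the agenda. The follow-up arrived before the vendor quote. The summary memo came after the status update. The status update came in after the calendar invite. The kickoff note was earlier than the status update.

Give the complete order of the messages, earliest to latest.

The constraints fix every adjacent pair, so only one ordering works:
the calendar invite → the follow-up → the vendor quote → the agenda → the kickoff note → the status update → the summary memo.

the calendar invite, the follow-up, the vendor quote, the agenda, the kickoff note, the status update, the summary memo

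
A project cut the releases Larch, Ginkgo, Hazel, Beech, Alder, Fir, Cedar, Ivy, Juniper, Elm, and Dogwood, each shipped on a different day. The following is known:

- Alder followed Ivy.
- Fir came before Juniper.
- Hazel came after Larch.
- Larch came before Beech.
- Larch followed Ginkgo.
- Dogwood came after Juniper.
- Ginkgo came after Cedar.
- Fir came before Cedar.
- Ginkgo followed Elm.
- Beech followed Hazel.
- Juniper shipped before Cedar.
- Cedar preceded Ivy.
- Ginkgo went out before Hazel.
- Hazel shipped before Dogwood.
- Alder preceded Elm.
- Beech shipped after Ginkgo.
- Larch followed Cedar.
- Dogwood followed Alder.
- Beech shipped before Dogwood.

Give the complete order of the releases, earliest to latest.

The constraints fix every adjacent pair, so only one ordering works:
Fir → Juniper → Cedar → Ivy → Alder → Elm → Ginkgo → Larch → Hazel → Beech → Dogwood.

Fir, Juniper, Cedar, Ivy, Alder, Elm, Ginkgo, Larch, Hazel, Beech, Dogwood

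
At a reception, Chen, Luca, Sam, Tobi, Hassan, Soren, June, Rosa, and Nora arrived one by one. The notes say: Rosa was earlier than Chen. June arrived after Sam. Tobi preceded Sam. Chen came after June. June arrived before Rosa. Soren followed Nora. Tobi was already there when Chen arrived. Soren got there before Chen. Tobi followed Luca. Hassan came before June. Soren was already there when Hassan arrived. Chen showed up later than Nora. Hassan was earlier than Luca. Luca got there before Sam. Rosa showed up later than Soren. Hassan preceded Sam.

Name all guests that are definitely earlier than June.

Directly stated before June: Hassan and Sam.
Luca reaches June via Luca → Sam → June.
Nora reaches June via Nora → Soren → Hassan → June.
Soren reaches June via Soren → Hassan → June.
Likewise Tobi reaches June by chaining the stated constraints.
No chain forces Chen (or any of the others) ahead of June.

Hassan, Luca, Nora, Sam, Soren, Tobi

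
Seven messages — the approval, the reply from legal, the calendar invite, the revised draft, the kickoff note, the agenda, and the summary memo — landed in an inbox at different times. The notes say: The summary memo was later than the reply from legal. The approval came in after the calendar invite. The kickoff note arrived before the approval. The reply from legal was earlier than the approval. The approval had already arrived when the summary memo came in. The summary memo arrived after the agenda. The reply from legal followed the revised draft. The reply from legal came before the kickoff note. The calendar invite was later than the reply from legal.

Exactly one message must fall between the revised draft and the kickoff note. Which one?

Tracing the constraints gives the revised draft → the reply from legal → the kickoff note, so the reply from legal sits after the revised draft and before the kickoff note.
No other message is forced both after the revised draft and before the kickoff note.

the reply from legal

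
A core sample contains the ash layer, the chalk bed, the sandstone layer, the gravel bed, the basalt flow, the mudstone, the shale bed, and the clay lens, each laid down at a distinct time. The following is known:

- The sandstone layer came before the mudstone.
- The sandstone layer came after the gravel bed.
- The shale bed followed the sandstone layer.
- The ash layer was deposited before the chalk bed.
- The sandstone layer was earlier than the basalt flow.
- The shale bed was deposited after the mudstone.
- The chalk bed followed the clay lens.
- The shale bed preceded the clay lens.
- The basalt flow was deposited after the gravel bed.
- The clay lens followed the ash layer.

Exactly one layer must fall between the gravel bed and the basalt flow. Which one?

the sandstone layer

Tracing the constraints gives the gravel bed → the sandstone layer → the basalt flow, so the sandstone layer sits after the gravel bed and before the basalt flow.
No other layer is forced both after the gravel bed and before the basalt flow.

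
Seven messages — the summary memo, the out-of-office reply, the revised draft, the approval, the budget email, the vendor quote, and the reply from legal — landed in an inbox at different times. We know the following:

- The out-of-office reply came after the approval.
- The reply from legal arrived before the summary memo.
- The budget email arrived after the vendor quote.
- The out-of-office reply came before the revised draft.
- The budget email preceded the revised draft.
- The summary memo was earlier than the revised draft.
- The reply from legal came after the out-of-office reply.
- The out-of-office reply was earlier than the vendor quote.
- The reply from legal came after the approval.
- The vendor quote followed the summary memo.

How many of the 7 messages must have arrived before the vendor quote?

4

Directly stated before the vendor quote: the out-of-office reply and the summary memo.
The approval reaches the vendor quote via the approval → the out-of-office reply → the vendor quote.
The reply from legal reaches the vendor quote via the reply from legal → the summary memo → the vendor quote.
No chain forces the revised draft (or any of the others) ahead of the vendor quote.
That's the approval, the out-of-office reply, the reply from legal, and the summary memo — 4 in all.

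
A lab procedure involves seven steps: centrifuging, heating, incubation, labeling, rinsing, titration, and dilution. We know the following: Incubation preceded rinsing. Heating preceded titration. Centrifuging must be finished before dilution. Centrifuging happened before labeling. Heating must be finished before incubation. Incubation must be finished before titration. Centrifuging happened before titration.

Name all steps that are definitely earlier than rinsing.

heating, incubation

Directly stated before rinsing: incubation.
Heating reaches rinsing via heating → incubation → rinsing.
No chain forces labeling (or any of the others) ahead of rinsing.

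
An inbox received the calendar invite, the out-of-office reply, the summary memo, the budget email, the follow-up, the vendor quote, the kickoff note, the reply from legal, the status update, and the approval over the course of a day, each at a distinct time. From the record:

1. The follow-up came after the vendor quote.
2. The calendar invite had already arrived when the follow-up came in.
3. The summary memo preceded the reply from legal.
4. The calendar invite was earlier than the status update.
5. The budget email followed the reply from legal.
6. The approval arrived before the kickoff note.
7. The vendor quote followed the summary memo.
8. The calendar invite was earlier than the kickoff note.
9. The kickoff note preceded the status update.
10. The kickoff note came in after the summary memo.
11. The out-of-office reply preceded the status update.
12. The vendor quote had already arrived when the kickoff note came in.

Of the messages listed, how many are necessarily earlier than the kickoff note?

Directly stated before the kickoff note: the approval, the calendar invite, the summary memo, and the vendor quote.
No chain forces the budget email (or any of the others) ahead of the kickoff note.
That's the approval, the calendar invite, the summary memo, and the vendor quote — 4 in all.

4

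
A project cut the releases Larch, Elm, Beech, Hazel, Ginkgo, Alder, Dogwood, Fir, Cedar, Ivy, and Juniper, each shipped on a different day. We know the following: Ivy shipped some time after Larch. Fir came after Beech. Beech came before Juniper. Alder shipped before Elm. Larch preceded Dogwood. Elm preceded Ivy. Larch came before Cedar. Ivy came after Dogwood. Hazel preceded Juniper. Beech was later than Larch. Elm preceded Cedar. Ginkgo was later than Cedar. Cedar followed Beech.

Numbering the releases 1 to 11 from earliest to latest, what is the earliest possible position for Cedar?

Alder, Beech, Elm, and Larch must all come before Cedar — 4 forced predecessors.
Nothing else is forced ahead of Cedar, so its earliest slot is position 4 + 1 = 5.

5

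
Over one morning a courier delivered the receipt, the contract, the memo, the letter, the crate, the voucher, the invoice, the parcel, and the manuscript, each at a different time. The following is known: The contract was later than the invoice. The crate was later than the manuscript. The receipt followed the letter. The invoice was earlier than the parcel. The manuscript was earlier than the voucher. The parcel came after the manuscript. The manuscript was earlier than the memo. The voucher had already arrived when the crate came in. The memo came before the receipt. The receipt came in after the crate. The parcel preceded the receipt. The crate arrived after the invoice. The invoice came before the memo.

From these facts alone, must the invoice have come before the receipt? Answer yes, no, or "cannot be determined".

yes

Chain the constraints: the invoice → the parcel → the receipt. Each link is directly stated, so the invoice comes before the receipt.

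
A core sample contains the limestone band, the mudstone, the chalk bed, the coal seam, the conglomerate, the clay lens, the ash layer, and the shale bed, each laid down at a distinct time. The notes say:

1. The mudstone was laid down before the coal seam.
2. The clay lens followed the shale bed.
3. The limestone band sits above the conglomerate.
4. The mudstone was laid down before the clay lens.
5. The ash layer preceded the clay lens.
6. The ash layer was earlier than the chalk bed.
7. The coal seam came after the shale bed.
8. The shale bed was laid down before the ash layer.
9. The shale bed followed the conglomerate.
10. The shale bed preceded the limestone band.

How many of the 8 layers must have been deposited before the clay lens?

4

Directly stated before the clay lens: the ash layer, the mudstone, and the shale bed.
The conglomerate reaches the clay lens via the conglomerate → the shale bed → the clay lens.
No chain forces the limestone band (or any of the others) ahead of the clay lens.
That's the ash layer, the conglomerate, the mudstone, and the shale bed — 4 in all.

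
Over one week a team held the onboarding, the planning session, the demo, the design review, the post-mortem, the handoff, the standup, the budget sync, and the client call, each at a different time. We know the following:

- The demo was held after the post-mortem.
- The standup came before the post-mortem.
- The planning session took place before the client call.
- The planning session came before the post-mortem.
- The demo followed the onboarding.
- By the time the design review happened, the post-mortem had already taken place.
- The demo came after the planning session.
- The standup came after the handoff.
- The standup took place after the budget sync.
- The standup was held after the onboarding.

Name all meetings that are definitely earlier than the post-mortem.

Directly stated before the post-mortem: the planning session and the standup.
The budget sync reaches the post-mortem via the budget sync → the standup → the post-mortem.
The handoff reaches the post-mortem via the handoff → the standup → the post-mortem.
The onboarding reaches the post-mortem via the onboarding → the standup → the post-mortem.
No chain forces the client call (or any of the others) ahead of the post-mortem.

the budget sync, the handoff, the onboarding, the planning session, the standup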